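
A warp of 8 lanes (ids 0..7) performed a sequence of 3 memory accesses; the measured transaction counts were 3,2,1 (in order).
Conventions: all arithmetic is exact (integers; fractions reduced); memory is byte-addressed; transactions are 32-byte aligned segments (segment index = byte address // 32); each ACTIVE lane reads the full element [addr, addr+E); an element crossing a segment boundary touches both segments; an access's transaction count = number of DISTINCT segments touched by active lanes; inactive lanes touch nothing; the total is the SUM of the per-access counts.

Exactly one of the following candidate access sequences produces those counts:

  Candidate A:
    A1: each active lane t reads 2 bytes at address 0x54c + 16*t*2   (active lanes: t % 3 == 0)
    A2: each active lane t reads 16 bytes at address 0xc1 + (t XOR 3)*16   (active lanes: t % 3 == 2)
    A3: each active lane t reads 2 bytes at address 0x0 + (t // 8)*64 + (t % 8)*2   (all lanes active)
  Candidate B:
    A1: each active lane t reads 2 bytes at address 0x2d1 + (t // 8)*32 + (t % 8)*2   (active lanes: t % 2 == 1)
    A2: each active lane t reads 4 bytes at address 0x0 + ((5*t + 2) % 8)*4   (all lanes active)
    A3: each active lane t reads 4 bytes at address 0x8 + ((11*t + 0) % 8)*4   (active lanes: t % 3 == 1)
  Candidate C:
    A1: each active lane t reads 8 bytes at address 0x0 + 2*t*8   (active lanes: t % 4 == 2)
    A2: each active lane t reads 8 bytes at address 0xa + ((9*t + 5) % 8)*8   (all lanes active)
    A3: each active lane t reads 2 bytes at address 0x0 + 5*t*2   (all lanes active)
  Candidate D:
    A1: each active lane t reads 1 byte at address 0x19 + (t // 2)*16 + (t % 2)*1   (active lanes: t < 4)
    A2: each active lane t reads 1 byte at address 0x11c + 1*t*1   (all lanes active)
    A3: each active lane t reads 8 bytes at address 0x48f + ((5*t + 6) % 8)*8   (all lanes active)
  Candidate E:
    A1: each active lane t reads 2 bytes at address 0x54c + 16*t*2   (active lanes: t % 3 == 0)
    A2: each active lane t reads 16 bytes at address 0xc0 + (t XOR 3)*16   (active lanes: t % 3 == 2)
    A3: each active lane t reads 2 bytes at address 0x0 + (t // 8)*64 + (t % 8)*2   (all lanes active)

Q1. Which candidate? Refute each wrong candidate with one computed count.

A: A2 gives 3 transactions, not 2
B: A1 gives 2 transactions, not 3
C: A1 gives 2 transactions, not 3
D: A1 gives 2 transactions, not 3
E: all counts match (3,2,1)

Answer: E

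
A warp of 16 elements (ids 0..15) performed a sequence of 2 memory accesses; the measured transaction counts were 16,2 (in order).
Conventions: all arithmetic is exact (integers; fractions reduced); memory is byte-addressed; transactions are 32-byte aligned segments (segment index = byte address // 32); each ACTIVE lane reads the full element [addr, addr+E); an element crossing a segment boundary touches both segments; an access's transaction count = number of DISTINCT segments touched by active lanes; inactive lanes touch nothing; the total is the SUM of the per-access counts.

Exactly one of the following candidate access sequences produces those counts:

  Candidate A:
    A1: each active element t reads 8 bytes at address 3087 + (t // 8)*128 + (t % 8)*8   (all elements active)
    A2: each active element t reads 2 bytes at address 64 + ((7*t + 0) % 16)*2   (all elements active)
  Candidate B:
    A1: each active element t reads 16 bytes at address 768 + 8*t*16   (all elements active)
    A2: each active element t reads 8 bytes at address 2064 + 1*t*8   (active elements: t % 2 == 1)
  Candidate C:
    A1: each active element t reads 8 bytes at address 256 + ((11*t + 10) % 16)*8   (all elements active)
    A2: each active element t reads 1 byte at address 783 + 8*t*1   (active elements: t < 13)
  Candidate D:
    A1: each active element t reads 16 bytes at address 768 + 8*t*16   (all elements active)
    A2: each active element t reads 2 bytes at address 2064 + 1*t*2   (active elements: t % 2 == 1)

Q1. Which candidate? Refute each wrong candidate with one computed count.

A: A1 gives 6 transactions, not 16
B: A2 gives 5 transactions, not 2
C: A1 gives 4 transactions, not 16
D: all counts match (16,2)

Answer: D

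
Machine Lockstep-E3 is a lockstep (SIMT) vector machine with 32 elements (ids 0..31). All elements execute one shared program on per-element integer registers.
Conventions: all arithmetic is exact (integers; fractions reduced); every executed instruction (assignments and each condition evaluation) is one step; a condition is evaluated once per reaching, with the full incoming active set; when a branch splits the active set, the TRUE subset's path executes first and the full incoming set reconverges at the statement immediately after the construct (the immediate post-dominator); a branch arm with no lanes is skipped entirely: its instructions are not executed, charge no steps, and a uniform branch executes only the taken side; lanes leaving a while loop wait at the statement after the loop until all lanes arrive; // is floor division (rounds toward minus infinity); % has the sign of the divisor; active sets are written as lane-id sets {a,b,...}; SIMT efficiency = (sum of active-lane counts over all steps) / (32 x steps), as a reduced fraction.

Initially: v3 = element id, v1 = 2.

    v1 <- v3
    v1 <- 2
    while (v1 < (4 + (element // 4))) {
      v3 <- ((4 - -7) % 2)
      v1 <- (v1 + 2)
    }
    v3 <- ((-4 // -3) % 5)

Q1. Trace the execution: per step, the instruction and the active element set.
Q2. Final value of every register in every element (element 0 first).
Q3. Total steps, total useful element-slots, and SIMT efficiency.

step 0: v1 <- v3                     {0,1,2,3,4,5,6,7,8,9,10,11,12,13,14,15,16,17,18,19,20,21,22,23,24,25,26,27,28,29,30,31}
step 1: v1 <- 2                      {0,1,2,3,4,5,6,7,8,9,10,11,12,13,14,15,16,17,18,19,20,21,22,23,24,25,26,27,28,29,30,31}
step 2: eval (v1 < (4 + (element // 4))) {0,1,2,3,4,5,6,7,8,9,10,11,12,13,14,15,16,17,18,19,20,21,22,23,24,25,26,27,28,29,30,31}
step 3: v3 <- ((4 - -7) % 2)         {0,1,2,3,4,5,6,7,8,9,10,11,12,13,14,15,16,17,18,19,20,21,22,23,24,25,26,27,28,29,30,31}
step 4: v1 <- (v1 + 2)               {0,1,2,3,4,5,6,7,8,9,10,11,12,13,14,15,16,17,18,19,20,21,22,23,24,25,26,27,28,29,30,31}
step 5: eval (v1 < (4 + (element // 4))) {0,1,2,3,4,5,6,7,8,9,10,11,12,13,14,15,16,17,18,19,20,21,22,23,24,25,26,27,28,29,30,31}
step 6: v3 <- ((4 - -7) % 2)         {4,5,6,7,8,9,10,11,12,13,14,15,16,17,18,19,20,21,22,23,24,25,26,27,28,29,30,31}
step 7: v1 <- (v1 + 2)               {4,5,6,7,8,9,10,11,12,13,14,15,16,17,18,19,20,21,22,23,24,25,26,27,28,29,30,31}
step 8: eval (v1 < (4 + (element // 4))) {4,5,6,7,8,9,10,11,12,13,14,15,16,17,18,19,20,21,22,23,24,25,26,27,28,29,30,31}
step 9: v3 <- ((4 - -7) % 2)         {12,13,14,15,16,17,18,19,20,21,22,23,24,25,26,27,28,29,30,31}
step 10: v1 <- (v1 + 2)               {12,13,14,15,16,17,18,19,20,21,22,23,24,25,26,27,28,29,30,31}
step 11: eval (v1 < (4 + (element // 4))) {12,13,14,15,16,17,18,19,20,21,22,23,24,25,26,27,28,29,30,31}
step 12: v3 <- ((4 - -7) % 2)         {20,21,22,23,24,25,26,27,28,29,30,31}
step 13: v1 <- (v1 + 2)               {20,21,22,23,24,25,26,27,28,29,30,31}
step 14: eval (v1 < (4 + (element // 4))) {20,21,22,23,24,25,26,27,28,29,30,31}
step 15: v3 <- ((4 - -7) % 2)         {28,29,30,31}
step 16: v1 <- (v1 + 2)               {28,29,30,31}
step 17: eval (v1 < (4 + (element // 4))) {28,29,30,31}
step 18: v3 <- ((-4 // -3) % 5)       {0,1,2,3,4,5,6,7,8,9,10,11,12,13,14,15,16,17,18,19,20,21,22,23,24,25,26,27,28,29,30,31}

Answer: 19 steps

v3: 1,1,1,1,1,1,1,1,1,1,1,1,1,1,1,1,1,1,1,1,1,1,1,1,1,1,1,1,1,1,1,1
v1: 4,4,4,4,6,6,6,6,6,6,6,6,8,8,8,8,8,8,8,8,10,10,10,10,10,10,10,10,12,12,12,12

steps = 19; useful = 416; efficiency = 416/608 = 13/19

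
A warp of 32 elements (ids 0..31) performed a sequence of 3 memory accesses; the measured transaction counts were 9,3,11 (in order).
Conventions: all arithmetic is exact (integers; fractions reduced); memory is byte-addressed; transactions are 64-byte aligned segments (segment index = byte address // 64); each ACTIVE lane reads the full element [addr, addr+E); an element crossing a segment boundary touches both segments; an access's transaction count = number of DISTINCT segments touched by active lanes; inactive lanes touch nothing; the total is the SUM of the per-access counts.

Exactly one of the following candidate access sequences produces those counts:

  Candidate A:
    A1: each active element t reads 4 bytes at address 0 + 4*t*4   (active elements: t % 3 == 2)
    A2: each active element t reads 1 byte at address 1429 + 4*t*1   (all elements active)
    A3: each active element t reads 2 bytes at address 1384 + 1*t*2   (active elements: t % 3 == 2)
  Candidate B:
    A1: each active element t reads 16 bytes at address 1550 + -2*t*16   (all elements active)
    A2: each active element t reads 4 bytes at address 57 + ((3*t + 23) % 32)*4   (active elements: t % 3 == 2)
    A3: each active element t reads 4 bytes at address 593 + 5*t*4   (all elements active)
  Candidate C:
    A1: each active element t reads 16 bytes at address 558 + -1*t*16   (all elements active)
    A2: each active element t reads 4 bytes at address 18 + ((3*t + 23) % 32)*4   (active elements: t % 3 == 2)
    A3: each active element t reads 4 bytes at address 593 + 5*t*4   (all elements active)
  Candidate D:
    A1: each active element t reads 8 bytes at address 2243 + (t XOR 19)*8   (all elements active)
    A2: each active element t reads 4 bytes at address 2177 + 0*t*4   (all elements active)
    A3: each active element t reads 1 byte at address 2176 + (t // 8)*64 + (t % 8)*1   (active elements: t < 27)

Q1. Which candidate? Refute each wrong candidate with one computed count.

A: A1 gives 8 transactions, not 9
B: A1 gives 17 transactions, not 9
D: A1 gives 5 transactions, not 9
C: all counts match (9,3,11)

Answer: C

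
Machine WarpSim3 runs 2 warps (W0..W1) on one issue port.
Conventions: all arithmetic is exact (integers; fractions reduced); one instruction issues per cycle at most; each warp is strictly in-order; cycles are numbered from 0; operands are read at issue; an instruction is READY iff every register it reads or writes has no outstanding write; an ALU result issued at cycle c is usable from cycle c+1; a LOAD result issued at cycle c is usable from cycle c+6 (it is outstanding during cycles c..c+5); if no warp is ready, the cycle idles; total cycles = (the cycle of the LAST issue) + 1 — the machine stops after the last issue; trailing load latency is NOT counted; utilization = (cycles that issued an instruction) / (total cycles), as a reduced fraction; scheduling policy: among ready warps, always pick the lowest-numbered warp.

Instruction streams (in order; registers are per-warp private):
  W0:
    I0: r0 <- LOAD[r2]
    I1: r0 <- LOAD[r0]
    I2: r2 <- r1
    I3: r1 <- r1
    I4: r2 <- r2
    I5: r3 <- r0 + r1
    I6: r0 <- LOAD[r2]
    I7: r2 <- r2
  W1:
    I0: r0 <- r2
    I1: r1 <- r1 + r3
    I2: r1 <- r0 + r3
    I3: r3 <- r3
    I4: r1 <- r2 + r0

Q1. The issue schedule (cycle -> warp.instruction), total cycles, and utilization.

cycle 0: W0.I0
cycle 1: W1.I0
cycle 2: W1.I1
cycle 3: W1.I2
cycle 4: W1.I3
cycle 5: W1.I4
cycle 6: W0.I1
cycle 7: W0.I2
cycle 8: W0.I3
cycle 9: W0.I4
cycle 10: idle
cycle 11: idle
cycle 12: W0.I5
cycle 13: W0.I6
cycle 14: W0.I7

Answer: 15 cycles, utilization 13/15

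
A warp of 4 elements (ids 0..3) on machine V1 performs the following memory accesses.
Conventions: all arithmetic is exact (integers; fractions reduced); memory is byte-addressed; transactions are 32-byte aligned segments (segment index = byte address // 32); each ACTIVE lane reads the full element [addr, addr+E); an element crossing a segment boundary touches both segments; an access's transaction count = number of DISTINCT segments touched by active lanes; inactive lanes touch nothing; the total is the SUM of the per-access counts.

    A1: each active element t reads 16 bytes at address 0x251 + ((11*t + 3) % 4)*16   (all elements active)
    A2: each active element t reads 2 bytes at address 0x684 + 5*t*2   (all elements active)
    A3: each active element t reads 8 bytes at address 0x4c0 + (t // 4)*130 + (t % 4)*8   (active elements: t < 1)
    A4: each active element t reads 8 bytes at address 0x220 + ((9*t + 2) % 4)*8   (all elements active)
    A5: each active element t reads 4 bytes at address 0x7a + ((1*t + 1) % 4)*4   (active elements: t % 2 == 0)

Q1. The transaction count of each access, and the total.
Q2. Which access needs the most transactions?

A1: 3 transactions
A2: 2 transactions
A3: 1 transaction
A4: 1 transaction
A5: 2 transactions

Answer: 3,2,1,1,2; total 9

Answer: A1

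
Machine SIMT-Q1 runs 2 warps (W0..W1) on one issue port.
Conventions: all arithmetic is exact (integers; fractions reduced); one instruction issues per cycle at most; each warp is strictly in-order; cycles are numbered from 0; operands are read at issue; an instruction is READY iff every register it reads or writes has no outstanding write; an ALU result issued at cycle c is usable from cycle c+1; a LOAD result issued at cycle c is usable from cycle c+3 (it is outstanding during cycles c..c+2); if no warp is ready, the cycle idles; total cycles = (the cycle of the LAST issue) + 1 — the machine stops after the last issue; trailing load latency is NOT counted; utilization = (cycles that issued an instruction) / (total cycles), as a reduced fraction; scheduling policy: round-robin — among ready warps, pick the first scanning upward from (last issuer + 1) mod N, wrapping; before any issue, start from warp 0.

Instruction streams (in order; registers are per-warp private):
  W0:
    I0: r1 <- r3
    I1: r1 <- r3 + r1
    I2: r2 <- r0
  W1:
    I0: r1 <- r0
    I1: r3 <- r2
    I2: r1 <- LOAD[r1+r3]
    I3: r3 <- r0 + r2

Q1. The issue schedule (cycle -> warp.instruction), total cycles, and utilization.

cycle 0: W0.I0
cycle 1: W1.I0
cycle 2: W0.I1
cycle 3: W1.I1
cycle 4: W0.I2
cycle 5: W1.I2
cycle 6: W1.I3

Answer: 7 cycles, utilization 1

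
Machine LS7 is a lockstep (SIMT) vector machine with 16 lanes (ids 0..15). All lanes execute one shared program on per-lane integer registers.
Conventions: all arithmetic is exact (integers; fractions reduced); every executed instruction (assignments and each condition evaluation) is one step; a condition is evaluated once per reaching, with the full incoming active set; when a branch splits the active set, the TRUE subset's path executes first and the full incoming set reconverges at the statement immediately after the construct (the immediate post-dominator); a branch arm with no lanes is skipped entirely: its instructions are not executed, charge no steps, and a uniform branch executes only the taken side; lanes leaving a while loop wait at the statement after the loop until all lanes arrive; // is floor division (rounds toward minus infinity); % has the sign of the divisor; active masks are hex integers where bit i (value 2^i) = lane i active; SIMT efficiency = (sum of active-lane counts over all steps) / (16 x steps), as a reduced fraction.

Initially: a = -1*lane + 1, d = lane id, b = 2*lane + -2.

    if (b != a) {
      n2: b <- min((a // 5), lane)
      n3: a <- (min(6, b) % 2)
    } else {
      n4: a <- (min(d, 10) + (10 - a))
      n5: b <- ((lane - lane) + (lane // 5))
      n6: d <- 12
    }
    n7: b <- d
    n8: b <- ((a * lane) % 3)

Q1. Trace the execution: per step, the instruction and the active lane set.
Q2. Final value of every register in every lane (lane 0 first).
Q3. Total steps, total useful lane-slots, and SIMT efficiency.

step 0: eval (b != a)                0xffff
step 1: b <- min((a // 5), lane)     0xfffd
step 2: a <- (min(6, b) % 2)         0xfffd
step 3: a <- (min(d, 10) + (10 - a)) 0x0002
step 4: b <- ((lane - lane) + (lane // 5)) 0x0002
step 5: d <- 12                      0x0002
step 6: b <- d                       0xffff
step 7: b <- ((a * lane) % 3)        0xffff

Answer: 8 steps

a: 0,11,1,1,1,1,1,0,0,0,0,0,1,1,1,1
d: 0,12,2,3,4,5,6,7,8,9,10,11,12,13,14,15
b: 0,2,2,0,1,2,0,0,0,0,0,0,0,1,2,0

steps = 8; useful = 81; efficiency = 81/128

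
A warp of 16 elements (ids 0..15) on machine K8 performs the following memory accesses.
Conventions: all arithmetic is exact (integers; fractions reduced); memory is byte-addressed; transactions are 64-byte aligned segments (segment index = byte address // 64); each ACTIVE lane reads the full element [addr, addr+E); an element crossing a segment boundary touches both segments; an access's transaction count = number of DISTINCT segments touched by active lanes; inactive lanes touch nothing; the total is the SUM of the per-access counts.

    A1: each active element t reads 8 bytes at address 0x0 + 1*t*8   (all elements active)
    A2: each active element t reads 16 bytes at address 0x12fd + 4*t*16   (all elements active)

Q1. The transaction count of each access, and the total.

A1: 2 transactions
A2: 17 transactions

Answer: 2,17; total 19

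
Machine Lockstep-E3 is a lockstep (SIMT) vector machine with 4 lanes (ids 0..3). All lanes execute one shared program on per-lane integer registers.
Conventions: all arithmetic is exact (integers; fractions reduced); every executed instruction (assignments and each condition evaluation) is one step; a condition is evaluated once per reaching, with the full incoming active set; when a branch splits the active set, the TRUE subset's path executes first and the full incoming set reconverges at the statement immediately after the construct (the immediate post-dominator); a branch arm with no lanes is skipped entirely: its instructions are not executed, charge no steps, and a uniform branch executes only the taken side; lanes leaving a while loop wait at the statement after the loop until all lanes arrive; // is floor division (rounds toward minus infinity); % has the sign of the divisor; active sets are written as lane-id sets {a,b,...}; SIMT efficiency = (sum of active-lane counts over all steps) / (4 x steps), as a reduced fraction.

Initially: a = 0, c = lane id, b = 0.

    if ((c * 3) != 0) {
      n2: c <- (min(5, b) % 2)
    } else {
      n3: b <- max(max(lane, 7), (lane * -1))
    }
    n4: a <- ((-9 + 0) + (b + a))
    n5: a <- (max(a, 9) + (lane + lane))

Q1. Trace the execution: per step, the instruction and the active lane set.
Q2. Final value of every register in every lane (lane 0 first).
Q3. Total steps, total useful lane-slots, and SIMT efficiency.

step 0: eval ((c * 3) != 0)          {0,1,2,3}
step 1: c <- (min(5, b) % 2)         {1,2,3}
step 2: b <- max(max(lane, 7), (lane * -1)) {0}
step 3: a <- ((-9 + 0) + (b + a))    {0,1,2,3}
step 4: a <- (max(a, 9) + (lane + lane)) {0,1,2,3}

Answer: 5 steps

a: 9,11,13,15
c: 0,0,0,0
b: 7,0,0,0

steps = 5; useful = 16; efficiency = 16/20 = 4/5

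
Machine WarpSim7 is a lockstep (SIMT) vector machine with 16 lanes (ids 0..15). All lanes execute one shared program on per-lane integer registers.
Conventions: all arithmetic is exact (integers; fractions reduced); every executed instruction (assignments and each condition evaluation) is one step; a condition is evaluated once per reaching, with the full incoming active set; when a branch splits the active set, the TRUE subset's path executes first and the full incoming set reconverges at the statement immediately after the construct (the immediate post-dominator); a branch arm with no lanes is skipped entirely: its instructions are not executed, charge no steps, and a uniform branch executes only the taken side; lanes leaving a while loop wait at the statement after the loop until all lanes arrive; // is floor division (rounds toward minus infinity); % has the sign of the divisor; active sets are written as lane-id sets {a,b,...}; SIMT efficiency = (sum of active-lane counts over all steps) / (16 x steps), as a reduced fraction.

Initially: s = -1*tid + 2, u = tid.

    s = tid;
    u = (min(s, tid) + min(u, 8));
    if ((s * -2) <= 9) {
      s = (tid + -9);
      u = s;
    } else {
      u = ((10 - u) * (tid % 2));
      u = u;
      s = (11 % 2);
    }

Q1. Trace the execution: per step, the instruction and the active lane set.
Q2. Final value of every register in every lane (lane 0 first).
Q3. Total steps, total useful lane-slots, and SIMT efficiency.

step 0: s <- tid                     {0,1,2,3,4,5,6,7,8,9,10,11,12,13,14,15}
step 1: u <- (min(s, tid) + min(u, 8)) {0,1,2,3,4,5,6,7,8,9,10,11,12,13,14,15}
step 2: eval ((s * -2) <= 9)         {0,1,2,3,4,5,6,7,8,9,10,11,12,13,14,15}
step 3: s <- (tid + -9)              {0,1,2,3,4,5,6,7,8,9,10,11,12,13,14,15}
step 4: u <- s                       {0,1,2,3,4,5,6,7,8,9,10,11,12,13,14,15}

Answer: 5 steps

s: -9,-8,-7,-6,-5,-4,-3,-2,-1,0,1,2,3,4,5,6
u: -9,-8,-7,-6,-5,-4,-3,-2,-1,0,1,2,3,4,5,6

steps = 5; useful = 80; efficiency = 80/80 = 1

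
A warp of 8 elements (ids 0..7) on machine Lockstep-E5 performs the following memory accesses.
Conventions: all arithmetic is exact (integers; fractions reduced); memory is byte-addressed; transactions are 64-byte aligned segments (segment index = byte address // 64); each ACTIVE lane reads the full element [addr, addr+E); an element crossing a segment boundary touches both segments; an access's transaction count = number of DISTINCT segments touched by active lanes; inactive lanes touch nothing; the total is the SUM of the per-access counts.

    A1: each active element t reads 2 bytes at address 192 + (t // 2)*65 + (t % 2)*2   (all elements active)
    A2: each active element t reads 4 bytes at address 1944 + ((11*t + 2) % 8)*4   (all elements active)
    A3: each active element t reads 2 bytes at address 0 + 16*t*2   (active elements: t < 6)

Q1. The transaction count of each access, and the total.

A1: 4 transactions
A2: 1 transaction
A3: 3 transactions

Answer: 4,1,3; total 8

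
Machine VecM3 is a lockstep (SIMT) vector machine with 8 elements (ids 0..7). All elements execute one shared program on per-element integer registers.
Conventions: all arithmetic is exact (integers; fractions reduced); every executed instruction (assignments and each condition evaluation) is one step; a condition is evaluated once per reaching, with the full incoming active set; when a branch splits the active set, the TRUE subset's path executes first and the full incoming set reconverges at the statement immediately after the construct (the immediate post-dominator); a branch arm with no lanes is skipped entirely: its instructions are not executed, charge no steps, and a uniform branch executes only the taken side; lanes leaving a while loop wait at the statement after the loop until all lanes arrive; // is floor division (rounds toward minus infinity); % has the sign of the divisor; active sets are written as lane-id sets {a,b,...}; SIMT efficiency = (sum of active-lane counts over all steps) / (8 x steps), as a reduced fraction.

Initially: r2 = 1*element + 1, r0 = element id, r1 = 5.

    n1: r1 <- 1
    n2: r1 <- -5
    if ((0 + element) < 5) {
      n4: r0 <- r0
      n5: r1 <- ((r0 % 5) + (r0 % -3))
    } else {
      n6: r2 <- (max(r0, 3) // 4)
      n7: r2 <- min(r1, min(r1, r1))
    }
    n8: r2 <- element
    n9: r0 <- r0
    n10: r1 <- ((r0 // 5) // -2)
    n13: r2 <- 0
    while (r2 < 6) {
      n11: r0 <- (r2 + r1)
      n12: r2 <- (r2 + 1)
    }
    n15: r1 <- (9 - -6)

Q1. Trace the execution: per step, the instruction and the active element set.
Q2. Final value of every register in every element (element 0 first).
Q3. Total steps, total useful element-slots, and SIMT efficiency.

step 0: r1 <- 1                      {0,1,2,3,4,5,6,7}
step 1: r1 <- -5                     {0,1,2,3,4,5,6,7}
step 2: eval ((0 + element) < 5)     {0,1,2,3,4,5,6,7}
step 3: r0 <- r0                     {0,1,2,3,4}
step 4: r1 <- ((r0 % 5) + (r0 % -3)) {0,1,2,3,4}
step 5: r2 <- (max(r0, 3) // 4)      {5,6,7}
step 6: r2 <- min(r1, min(r1, r1))   {5,6,7}
step 7: r2 <- element                {0,1,2,3,4,5,6,7}
step 8: r0 <- r0                     {0,1,2,3,4,5,6,7}
step 9: r1 <- ((r0 // 5) // -2)      {0,1,2,3,4,5,6,7}
step 10: r2 <- 0                      {0,1,2,3,4,5,6,7}
step 11: eval (r2 < 6)                {0,1,2,3,4,5,6,7}
step 12: r0 <- (r2 + r1)              {0,1,2,3,4,5,6,7}
step 13: r2 <- (r2 + 1)               {0,1,2,3,4,5,6,7}
step 14: eval (r2 < 6)                {0,1,2,3,4,5,6,7}
step 15: r0 <- (r2 + r1)              {0,1,2,3,4,5,6,7}
step 16: r2 <- (r2 + 1)               {0,1,2,3,4,5,6,7}
step 17: eval (r2 < 6)                {0,1,2,3,4,5,6,7}
step 18: r0 <- (r2 + r1)              {0,1,2,3,4,5,6,7}
step 19: r2 <- (r2 + 1)               {0,1,2,3,4,5,6,7}
step 20: eval (r2 < 6)                {0,1,2,3,4,5,6,7}
step 21: r0 <- (r2 + r1)              {0,1,2,3,4,5,6,7}
step 22: r2 <- (r2 + 1)               {0,1,2,3,4,5,6,7}
step 23: eval (r2 < 6)                {0,1,2,3,4,5,6,7}
step 24: r0 <- (r2 + r1)              {0,1,2,3,4,5,6,7}
step 25: r2 <- (r2 + 1)               {0,1,2,3,4,5,6,7}
step 26: eval (r2 < 6)                {0,1,2,3,4,5,6,7}
step 27: r0 <- (r2 + r1)              {0,1,2,3,4,5,6,7}
step 28: r2 <- (r2 + 1)               {0,1,2,3,4,5,6,7}
step 29: eval (r2 < 6)                {0,1,2,3,4,5,6,7}
step 30: r1 <- (9 - -6)               {0,1,2,3,4,5,6,7}

Answer: 31 steps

r2: 6,6,6,6,6,6,6,6
r0: 5,5,5,5,5,4,4,4
r1: 15,15,15,15,15,15,15,15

steps = 31; useful = 232; efficiency = 232/248 = 29/31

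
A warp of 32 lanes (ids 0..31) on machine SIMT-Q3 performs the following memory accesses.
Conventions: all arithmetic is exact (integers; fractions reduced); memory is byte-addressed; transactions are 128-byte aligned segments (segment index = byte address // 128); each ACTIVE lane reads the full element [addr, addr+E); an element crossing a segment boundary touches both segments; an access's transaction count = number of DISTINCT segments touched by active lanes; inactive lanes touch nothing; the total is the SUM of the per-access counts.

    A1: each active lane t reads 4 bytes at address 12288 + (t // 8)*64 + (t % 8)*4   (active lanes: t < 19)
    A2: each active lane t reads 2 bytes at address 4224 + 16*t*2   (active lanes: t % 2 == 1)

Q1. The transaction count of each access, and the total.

A1: 2 transactions
A2: 8 transactions

Answer: 2,8; total 10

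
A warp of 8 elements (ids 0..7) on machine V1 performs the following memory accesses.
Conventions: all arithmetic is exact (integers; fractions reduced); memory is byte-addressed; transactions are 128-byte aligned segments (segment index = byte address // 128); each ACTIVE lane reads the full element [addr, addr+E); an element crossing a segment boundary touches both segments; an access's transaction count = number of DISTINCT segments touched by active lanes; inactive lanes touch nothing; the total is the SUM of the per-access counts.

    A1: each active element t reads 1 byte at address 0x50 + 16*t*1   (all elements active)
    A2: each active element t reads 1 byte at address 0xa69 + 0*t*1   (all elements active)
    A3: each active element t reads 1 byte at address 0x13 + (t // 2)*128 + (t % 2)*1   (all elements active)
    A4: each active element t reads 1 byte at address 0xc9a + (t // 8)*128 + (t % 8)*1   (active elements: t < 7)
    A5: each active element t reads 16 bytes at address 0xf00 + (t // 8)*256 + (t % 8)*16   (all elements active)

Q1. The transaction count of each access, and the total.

A1: 2 transactions
A2: 1 transaction
A3: 4 transactions
A4: 1 transaction
A5: 1 transaction

Answer: 2,1,4,1,1; total 9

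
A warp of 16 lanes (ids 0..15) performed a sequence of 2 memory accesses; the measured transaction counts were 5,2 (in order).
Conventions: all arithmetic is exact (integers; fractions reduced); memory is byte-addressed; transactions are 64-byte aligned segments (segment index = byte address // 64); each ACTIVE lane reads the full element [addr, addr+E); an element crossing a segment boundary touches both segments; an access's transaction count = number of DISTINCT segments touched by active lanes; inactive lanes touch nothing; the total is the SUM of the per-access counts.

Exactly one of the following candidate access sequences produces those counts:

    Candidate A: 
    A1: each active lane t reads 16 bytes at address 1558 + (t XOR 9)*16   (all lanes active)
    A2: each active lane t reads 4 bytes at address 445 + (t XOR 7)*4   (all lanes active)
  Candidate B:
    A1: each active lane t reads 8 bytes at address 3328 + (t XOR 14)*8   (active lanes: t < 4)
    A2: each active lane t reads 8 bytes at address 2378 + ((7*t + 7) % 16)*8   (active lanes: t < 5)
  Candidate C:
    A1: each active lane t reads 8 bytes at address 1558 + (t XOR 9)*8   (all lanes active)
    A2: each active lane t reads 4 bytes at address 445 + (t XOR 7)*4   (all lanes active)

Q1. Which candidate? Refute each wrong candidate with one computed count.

B: A1 gives 1 transaction, not 5
C: A1 gives 3 transactions, not 5
A: all counts match (5,2)

Answer: A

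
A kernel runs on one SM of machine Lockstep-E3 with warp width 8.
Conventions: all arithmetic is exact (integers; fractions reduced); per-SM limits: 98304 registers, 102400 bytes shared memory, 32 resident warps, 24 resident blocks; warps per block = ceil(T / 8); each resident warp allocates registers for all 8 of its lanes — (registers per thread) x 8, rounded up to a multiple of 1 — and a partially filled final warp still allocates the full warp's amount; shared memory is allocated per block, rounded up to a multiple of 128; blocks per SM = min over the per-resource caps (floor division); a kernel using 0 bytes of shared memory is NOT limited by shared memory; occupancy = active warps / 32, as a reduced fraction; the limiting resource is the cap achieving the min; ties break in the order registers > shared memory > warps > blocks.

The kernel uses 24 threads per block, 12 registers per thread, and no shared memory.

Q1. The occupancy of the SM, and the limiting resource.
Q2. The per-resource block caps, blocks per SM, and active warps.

Answer: occupancy 15/16, limited by warps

registers: 341 blocks
shared memory: no limit (kernel uses none)
warps: 10 blocks
blocks: 24 blocks

Answer: 10 blocks, 30 active warps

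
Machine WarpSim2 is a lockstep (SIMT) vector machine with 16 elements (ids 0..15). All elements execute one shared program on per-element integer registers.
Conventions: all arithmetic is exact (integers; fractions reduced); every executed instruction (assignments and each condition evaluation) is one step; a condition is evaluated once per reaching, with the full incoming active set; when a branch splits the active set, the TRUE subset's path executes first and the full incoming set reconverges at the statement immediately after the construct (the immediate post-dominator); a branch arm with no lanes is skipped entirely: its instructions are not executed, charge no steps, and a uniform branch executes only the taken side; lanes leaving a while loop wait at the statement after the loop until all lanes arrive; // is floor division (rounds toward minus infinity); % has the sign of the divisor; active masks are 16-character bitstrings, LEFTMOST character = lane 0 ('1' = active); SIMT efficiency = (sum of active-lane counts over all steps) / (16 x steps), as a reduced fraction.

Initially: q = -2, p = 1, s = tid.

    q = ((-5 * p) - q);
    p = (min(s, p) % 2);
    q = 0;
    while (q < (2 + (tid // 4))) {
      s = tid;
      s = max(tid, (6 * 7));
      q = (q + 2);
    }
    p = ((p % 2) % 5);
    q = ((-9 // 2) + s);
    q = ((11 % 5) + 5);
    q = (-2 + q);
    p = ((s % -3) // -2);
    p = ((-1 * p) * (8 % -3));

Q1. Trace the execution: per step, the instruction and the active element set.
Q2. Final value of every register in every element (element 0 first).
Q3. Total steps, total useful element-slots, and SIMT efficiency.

step 0: q <- ((-5 * p) - q)          1111111111111111
step 1: p <- (min(s, p) % 2)         1111111111111111
step 2: q <- 0                       1111111111111111
step 3: eval (q < (2 + (tid // 4)))  1111111111111111
step 4: s <- tid                     1111111111111111
step 5: s <- max(tid, (6 * 7))       1111111111111111
step 6: q <- (q + 2)                 1111111111111111
step 7: eval (q < (2 + (tid // 4)))  1111111111111111
step 8: s <- tid                     0000111111111111
step 9: s <- max(tid, (6 * 7))       0000111111111111
step 10: q <- (q + 2)                 0000111111111111
step 11: eval (q < (2 + (tid // 4)))  0000111111111111
step 12: s <- tid                     0000000000001111
step 13: s <- max(tid, (6 * 7))       0000000000001111
step 14: q <- (q + 2)                 0000000000001111
step 15: eval (q < (2 + (tid // 4)))  0000000000001111
step 16: p <- ((p % 2) % 5)           1111111111111111
step 17: q <- ((-9 // 2) + s)         1111111111111111
step 18: q <- ((11 % 5) + 5)          1111111111111111
step 19: q <- (-2 + q)                1111111111111111
step 20: p <- ((s % -3) // -2)        1111111111111111
step 21: p <- ((-1 * p) * (8 % -3))   1111111111111111

Answer: 22 steps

q: 4,4,4,4,4,4,4,4,4,4,4,4,4,4,4,4
p: 0,0,0,0,0,0,0,0,0,0,0,0,0,0,0,0
s: 42,42,42,42,42,42,42,42,42,42,42,42,42,42,42,42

steps = 22; useful = 288; efficiency = 288/352 = 9/11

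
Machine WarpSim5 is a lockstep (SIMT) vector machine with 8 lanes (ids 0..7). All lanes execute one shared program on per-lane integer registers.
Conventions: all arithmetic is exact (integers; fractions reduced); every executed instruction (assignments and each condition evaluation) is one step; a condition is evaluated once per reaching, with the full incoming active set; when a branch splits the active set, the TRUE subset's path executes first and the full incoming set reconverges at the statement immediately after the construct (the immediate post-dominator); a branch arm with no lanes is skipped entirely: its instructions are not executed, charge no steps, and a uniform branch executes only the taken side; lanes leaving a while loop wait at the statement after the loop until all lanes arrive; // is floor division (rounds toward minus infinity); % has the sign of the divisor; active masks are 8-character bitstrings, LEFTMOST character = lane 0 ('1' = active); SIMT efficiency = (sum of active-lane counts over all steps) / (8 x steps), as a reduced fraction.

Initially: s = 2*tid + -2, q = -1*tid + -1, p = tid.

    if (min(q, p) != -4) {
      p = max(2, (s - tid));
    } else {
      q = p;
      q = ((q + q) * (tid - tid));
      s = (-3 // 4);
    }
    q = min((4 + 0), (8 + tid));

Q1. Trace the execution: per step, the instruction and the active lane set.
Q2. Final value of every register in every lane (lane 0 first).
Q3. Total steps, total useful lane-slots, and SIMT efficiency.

step 0: eval (min(q, p) != -4)       11111111
step 1: p <- max(2, (s - tid))       11101111
step 2: q <- p                       00010000
step 3: q <- ((q + q) * (tid - tid)) 00010000
step 4: s <- (-3 // 4)               00010000
step 5: q <- min((4 + 0), (8 + tid)) 11111111

Answer: 6 steps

s: -2,0,2,-1,6,8,10,12
q: 4,4,4,4,4,4,4,4
p: 2,2,2,3,2,3,4,5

steps = 6; useful = 26; efficiency = 26/48 = 13/24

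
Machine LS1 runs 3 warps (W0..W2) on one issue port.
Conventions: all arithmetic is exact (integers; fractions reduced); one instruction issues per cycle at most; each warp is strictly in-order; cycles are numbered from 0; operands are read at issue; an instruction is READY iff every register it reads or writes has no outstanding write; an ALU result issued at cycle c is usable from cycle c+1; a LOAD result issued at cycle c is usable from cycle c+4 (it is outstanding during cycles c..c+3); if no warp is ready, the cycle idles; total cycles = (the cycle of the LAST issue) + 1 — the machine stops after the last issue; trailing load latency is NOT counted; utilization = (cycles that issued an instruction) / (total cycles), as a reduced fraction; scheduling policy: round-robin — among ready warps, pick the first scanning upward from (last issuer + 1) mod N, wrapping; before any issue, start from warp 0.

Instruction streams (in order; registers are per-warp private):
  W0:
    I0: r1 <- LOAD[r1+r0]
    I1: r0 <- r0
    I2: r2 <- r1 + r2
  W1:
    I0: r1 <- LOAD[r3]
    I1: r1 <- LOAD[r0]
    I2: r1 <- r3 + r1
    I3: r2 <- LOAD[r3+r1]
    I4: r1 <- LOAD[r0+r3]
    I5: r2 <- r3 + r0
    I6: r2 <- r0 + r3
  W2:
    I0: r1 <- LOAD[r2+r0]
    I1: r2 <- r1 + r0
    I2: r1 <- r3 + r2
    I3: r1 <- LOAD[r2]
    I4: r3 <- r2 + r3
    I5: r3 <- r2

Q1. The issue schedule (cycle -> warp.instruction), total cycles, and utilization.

cycle 0: W0.I0
cycle 1: W1.I0
cycle 2: W2.I0
cycle 3: W0.I1
cycle 4: W0.I2
cycle 5: W1.I1
cycle 6: W2.I1
cycle 7: W2.I2
cycle 8: W2.I3
cycle 9: W1.I2
cycle 10: W2.I4
cycle 11: W1.I3
cycle 12: W2.I5
cycle 13: W1.I4
cycle 14: idle
cycle 15: W1.I5
cycle 16: W1.I6

Answer: 17 cycles, utilization 16/17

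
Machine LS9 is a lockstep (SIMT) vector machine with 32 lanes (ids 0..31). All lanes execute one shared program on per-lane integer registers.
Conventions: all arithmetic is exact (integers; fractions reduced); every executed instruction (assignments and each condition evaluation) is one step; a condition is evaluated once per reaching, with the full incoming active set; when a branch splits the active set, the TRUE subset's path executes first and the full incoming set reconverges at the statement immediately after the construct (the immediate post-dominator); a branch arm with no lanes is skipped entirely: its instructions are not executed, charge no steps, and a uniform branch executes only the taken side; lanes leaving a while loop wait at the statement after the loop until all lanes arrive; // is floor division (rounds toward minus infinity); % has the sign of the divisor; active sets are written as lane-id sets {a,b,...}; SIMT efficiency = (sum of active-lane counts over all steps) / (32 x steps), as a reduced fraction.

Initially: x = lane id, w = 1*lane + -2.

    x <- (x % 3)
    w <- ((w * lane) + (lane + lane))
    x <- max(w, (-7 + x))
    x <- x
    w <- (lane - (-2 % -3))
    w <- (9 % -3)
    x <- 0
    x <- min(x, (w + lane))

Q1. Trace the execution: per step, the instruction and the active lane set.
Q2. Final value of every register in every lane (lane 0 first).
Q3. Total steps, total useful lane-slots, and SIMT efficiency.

step 0: x <- (x % 3)                 {0,1,2,3,4,5,6,7,8,9,10,11,12,13,14,15,16,17,18,19,20,21,22,23,24,25,26,27,28,29,30,31}
step 1: w <- ((w * lane) + (lane + lane)) {0,1,2,3,4,5,6,7,8,9,10,11,12,13,14,15,16,17,18,19,20,21,22,23,24,25,26,27,28,29,30,31}
step 2: x <- max(w, (-7 + x))        {0,1,2,3,4,5,6,7,8,9,10,11,12,13,14,15,16,17,18,19,20,21,22,23,24,25,26,27,28,29,30,31}
step 3: x <- x                       {0,1,2,3,4,5,6,7,8,9,10,11,12,13,14,15,16,17,18,19,20,21,22,23,24,25,26,27,28,29,30,31}
step 4: w <- (lane - (-2 % -3))      {0,1,2,3,4,5,6,7,8,9,10,11,12,13,14,15,16,17,18,19,20,21,22,23,24,25,26,27,28,29,30,31}
step 5: w <- (9 % -3)                {0,1,2,3,4,5,6,7,8,9,10,11,12,13,14,15,16,17,18,19,20,21,22,23,24,25,26,27,28,29,30,31}
step 6: x <- 0                       {0,1,2,3,4,5,6,7,8,9,10,11,12,13,14,15,16,17,18,19,20,21,22,23,24,25,26,27,28,29,30,31}
step 7: x <- min(x, (w + lane))      {0,1,2,3,4,5,6,7,8,9,10,11,12,13,14,15,16,17,18,19,20,21,22,23,24,25,26,27,28,29,30,31}

Answer: 8 steps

x: 0,0,0,0,0,0,0,0,0,0,0,0,0,0,0,0,0,0,0,0,0,0,0,0,0,0,0,0,0,0,0,0
w: 0,0,0,0,0,0,0,0,0,0,0,0,0,0,0,0,0,0,0,0,0,0,0,0,0,0,0,0,0,0,0,0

steps = 8; useful = 256; efficiency = 256/256 = 1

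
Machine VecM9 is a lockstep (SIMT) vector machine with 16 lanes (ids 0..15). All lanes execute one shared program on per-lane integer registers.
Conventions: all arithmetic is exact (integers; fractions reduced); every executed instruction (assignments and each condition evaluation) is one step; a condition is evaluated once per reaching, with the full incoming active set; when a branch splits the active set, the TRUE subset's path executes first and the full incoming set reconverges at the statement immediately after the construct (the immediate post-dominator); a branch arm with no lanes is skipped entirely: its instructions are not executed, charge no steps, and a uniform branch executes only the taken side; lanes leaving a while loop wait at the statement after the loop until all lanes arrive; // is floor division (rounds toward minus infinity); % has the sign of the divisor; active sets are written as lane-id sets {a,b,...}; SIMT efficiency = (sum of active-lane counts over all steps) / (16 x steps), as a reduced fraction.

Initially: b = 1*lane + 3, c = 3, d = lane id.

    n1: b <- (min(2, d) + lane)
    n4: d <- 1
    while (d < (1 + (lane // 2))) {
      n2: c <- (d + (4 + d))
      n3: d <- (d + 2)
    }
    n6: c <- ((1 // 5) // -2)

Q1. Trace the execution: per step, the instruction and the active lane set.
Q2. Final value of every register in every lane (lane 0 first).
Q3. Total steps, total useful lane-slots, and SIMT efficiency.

step 0: b <- (min(2, d) + lane)      {0,1,2,3,4,5,6,7,8,9,10,11,12,13,14,15}
step 1: d <- 1                       {0,1,2,3,4,5,6,7,8,9,10,11,12,13,14,15}
step 2: eval (d < (1 + (lane // 2))) {0,1,2,3,4,5,6,7,8,9,10,11,12,13,14,15}
step 3: c <- (d + (4 + d))           {2,3,4,5,6,7,8,9,10,11,12,13,14,15}
step 4: d <- (d + 2)                 {2,3,4,5,6,7,8,9,10,11,12,13,14,15}
step 5: eval (d < (1 + (lane // 2))) {2,3,4,5,6,7,8,9,10,11,12,13,14,15}
step 6: c <- (d + (4 + d))           {6,7,8,9,10,11,12,13,14,15}
step 7: d <- (d + 2)                 {6,7,8,9,10,11,12,13,14,15}
step 8: eval (d < (1 + (lane // 2))) {6,7,8,9,10,11,12,13,14,15}
step 9: c <- (d + (4 + d))           {10,11,12,13,14,15}
step 10: d <- (d + 2)                 {10,11,12,13,14,15}
step 11: eval (d < (1 + (lane // 2))) {10,11,12,13,14,15}
step 12: c <- (d + (4 + d))           {14,15}
step 13: d <- (d + 2)                 {14,15}
step 14: eval (d < (1 + (lane // 2))) {14,15}
step 15: c <- ((1 // 5) // -2)        {0,1,2,3,4,5,6,7,8,9,10,11,12,13,14,15}

Answer: 16 steps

b: 0,2,4,5,6,7,8,9,10,11,12,13,14,15,16,17
c: 0,0,0,0,0,0,0,0,0,0,0,0,0,0,0,0
d: 1,1,3,3,3,3,5,5,5,5,7,7,7,7,9,9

steps = 16; useful = 160; efficiency = 160/256 = 5/8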